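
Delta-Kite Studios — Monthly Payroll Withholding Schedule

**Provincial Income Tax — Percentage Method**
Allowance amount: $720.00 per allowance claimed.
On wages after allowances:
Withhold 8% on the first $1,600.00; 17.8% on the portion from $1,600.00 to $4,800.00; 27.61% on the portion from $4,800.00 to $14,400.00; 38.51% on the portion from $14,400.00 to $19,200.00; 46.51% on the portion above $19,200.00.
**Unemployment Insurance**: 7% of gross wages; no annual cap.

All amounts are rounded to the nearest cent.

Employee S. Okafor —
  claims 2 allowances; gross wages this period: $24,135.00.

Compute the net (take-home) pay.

$15,623.39

Provincial Income Tax: taxable = $24,135.00 − 2×$720.00 = $22,695.00
  $5,196.64 + 46.51% × ($22,695.00 − $19,200.00) = $5,196.64 + 46.51% × $3,495.00 = $6,822.16
Unemployment Insurance: 7% × $24,135.00 = $1,689.45
Total withheld: $6,822.16 + $1,689.45 = $8,511.61
Net pay: $24,135.00 − $8,511.61 = $15,623.39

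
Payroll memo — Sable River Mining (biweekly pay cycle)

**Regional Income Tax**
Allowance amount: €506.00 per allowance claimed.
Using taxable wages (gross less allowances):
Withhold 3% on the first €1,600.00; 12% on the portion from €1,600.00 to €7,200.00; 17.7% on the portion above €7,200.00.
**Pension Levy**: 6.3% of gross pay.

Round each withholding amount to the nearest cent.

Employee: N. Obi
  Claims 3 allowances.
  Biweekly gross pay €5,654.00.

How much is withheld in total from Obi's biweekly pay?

€708.52

Regional Income Tax: taxable = €5,654.00 − 3×€506.00 = €4,136.00
  €48.00 + 12% × (€4,136.00 − €1,600.00) = €48.00 + 12% × €2,536.00 = €352.32
Pension Levy: 6.3% × €5,654.00 = €356.20
Total: €352.32 + €356.20 = €708.52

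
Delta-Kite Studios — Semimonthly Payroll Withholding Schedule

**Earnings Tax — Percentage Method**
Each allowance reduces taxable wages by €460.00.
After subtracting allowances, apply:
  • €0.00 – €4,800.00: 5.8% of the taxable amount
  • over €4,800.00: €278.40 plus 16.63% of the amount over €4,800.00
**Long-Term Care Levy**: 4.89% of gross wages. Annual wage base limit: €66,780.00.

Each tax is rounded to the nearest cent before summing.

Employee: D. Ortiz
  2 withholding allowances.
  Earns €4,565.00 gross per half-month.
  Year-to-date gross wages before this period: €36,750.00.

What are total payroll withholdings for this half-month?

Earnings Tax: taxable = €4,565.00 − 2×€460.00 = €3,645.00
  5.8% × €3,645.00 = €211.41
Long-Term Care Levy: 4.89% × €4,565.00 = €223.23
Total: €211.41 + €223.23 = €434.64

€434.64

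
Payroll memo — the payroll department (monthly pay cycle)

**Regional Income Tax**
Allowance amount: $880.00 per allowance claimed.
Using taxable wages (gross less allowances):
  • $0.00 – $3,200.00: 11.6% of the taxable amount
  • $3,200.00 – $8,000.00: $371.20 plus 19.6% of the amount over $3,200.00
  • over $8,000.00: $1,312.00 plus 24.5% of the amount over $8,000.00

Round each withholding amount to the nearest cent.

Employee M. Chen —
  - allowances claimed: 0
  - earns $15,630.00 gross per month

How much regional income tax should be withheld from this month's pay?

Regional Income Tax: taxable = $15,630.00
  $1,312.00 + 24.5% × ($15,630.00 − $8,000.00) = $1,312.00 + 24.5% × $7,630.00 = $3,181.35

$3,181.35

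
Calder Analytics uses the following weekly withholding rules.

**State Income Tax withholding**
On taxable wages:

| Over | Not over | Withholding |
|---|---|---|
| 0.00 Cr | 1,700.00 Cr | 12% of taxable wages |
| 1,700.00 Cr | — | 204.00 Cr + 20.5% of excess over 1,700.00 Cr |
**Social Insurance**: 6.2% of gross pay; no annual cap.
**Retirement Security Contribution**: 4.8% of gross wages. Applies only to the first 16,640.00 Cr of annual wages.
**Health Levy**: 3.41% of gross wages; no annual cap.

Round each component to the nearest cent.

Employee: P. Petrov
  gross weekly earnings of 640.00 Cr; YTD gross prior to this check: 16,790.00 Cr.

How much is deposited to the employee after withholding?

State Income Tax: taxable = 640.00 Cr
  12% × 640.00 Cr = 76.80 Cr
Social Insurance: 6.2% × 640.00 Cr = 39.68 Cr
Retirement Security Contribution: YTD 16,790.00 Cr ≥ cap 16,640.00 Cr → 0.00 Cr
Health Levy: 3.41% × 640.00 Cr = 21.82 Cr
Total withheld: 76.80 Cr + 39.68 Cr + 0.00 Cr + 21.82 Cr = 138.30 Cr
Net pay: 640.00 Cr − 138.30 Cr = 501.70 Cr

501.70 Cr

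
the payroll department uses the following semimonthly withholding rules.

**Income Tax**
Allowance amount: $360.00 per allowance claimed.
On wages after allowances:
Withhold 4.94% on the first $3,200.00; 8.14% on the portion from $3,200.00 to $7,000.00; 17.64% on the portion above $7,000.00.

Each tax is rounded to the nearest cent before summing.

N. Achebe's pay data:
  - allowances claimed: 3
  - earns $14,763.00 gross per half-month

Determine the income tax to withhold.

Income Tax: taxable = $14,763.00 − 3×$360.00 = $13,683.00
  $467.40 + 17.64% × ($13,683.00 − $7,000.00) = $467.40 + 17.64% × $6,683.00 = $1,646.28

$1,646.28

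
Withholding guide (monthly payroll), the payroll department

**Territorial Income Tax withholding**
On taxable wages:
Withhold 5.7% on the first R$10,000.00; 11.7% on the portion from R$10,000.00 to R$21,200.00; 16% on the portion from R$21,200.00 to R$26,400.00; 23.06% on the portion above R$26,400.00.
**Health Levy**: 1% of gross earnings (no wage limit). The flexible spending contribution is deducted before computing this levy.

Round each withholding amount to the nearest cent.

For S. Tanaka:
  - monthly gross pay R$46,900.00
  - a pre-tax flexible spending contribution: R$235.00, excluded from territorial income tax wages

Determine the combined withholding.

Territorial Income Tax: taxable = R$46,900.00 − R$235.00 = R$46,665.00
  R$2,712.40 + 23.06% × (R$46,665.00 − R$26,400.00) = R$2,712.40 + 23.06% × R$20,265.00 = R$7,385.51
Health Levy: 1% × R$46,665.00 = R$466.65
Total: R$7,385.51 + R$466.65 = R$7,852.16

R$7,852.16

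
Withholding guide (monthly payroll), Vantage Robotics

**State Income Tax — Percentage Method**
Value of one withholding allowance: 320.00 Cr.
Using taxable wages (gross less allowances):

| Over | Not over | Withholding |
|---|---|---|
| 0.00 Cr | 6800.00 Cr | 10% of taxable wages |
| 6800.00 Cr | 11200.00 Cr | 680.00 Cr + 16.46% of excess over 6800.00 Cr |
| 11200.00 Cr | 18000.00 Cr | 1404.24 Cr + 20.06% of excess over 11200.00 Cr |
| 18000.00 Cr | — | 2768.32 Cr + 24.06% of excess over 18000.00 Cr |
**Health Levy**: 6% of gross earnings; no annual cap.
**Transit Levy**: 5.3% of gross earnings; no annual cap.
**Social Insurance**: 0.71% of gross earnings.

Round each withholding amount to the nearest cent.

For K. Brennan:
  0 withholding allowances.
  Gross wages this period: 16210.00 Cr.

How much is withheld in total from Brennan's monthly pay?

4356.07 Cr

State Income Tax: taxable = 16210.00 Cr
  1404.24 Cr + 20.06% × (16210.00 Cr − 11200.00 Cr) = 1404.24 Cr + 20.06% × 5010.00 Cr = 2409.25 Cr
Health Levy: 6% × 16210.00 Cr = 972.60 Cr
Transit Levy: 5.3% × 16210.00 Cr = 859.13 Cr
Social Insurance: 0.71% × 16210.00 Cr = 115.09 Cr
Total: 2409.25 Cr + 972.60 Cr + 859.13 Cr + 115.09 Cr = 4356.07 Cr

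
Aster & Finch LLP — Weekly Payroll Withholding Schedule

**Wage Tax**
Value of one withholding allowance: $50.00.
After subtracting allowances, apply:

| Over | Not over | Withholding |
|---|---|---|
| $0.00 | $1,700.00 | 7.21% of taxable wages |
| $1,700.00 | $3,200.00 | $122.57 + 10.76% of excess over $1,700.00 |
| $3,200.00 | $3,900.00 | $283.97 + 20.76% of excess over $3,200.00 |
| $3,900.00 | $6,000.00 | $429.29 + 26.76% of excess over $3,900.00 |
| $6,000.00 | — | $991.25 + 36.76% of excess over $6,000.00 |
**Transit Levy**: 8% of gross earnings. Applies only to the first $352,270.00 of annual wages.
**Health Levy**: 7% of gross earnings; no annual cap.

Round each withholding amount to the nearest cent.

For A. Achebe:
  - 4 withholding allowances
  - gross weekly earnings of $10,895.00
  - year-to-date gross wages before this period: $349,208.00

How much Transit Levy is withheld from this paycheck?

$244.96

Transit Levy: cap $352,270.00 − YTD $349,208.00 = $3,062.00 subject; 8% × $3,062.00 = $244.96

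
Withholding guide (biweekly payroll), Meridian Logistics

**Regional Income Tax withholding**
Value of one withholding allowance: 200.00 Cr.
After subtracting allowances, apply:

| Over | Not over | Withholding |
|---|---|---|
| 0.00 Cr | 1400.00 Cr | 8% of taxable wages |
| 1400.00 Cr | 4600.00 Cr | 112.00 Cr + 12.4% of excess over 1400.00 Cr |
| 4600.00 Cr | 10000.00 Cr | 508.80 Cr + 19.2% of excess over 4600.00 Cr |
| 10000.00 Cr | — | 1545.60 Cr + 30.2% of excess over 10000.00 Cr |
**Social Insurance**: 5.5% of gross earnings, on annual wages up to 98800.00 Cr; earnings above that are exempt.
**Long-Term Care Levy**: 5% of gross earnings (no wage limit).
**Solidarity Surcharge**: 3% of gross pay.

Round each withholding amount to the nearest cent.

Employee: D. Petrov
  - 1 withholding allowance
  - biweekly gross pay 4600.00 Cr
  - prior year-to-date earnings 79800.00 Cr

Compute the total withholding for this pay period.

1105.00 Cr

Regional Income Tax: taxable = 4600.00 Cr − 1×200.00 Cr = 4400.00 Cr
  112.00 Cr + 12.4% × (4400.00 Cr − 1400.00 Cr) = 112.00 Cr + 12.4% × 3000.00 Cr = 484.00 Cr
Social Insurance: 5.5% × 4600.00 Cr = 253.00 Cr
Long-Term Care Levy: 5% × 4600.00 Cr = 230.00 Cr
Solidarity Surcharge: 3% × 4600.00 Cr = 138.00 Cr
Total: 484.00 Cr + 253.00 Cr + 230.00 Cr + 138.00 Cr = 1105.00 Cr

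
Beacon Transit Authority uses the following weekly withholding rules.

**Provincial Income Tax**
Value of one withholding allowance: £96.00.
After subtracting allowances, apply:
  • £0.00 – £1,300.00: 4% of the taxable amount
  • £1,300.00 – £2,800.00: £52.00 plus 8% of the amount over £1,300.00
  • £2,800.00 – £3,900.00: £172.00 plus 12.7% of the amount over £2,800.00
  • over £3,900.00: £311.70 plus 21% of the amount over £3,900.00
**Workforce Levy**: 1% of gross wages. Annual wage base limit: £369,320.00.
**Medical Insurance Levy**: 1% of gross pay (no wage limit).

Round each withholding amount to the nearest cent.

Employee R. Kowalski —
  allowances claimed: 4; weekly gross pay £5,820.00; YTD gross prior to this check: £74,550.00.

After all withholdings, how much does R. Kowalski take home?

Provincial Income Tax: taxable = £5,820.00 − 4×£96.00 = £5,436.00
  £311.70 + 21% × (£5,436.00 − £3,900.00) = £311.70 + 21% × £1,536.00 = £634.26
Workforce Levy: 1% × £5,820.00 = £58.20
Medical Insurance Levy: 1% × £5,820.00 = £58.20
Total withheld: £634.26 + £58.20 + £58.20 = £750.66
Net pay: £5,820.00 − £750.66 = £5,069.34

£5,069.34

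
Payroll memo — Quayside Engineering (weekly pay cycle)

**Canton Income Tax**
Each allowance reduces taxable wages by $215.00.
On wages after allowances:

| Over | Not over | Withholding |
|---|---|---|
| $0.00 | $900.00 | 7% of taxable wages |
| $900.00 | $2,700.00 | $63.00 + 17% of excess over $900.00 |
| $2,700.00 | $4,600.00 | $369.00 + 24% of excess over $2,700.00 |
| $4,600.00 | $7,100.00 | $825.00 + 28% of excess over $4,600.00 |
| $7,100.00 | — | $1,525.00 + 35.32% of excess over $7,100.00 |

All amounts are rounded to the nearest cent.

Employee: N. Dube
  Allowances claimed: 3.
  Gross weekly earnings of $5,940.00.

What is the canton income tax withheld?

Canton Income Tax: taxable = $5,940.00 − 3×$215.00 = $5,295.00
  $825.00 + 28% × ($5,295.00 − $4,600.00) = $825.00 + 28% × $695.00 = $1,019.60

$1,019.60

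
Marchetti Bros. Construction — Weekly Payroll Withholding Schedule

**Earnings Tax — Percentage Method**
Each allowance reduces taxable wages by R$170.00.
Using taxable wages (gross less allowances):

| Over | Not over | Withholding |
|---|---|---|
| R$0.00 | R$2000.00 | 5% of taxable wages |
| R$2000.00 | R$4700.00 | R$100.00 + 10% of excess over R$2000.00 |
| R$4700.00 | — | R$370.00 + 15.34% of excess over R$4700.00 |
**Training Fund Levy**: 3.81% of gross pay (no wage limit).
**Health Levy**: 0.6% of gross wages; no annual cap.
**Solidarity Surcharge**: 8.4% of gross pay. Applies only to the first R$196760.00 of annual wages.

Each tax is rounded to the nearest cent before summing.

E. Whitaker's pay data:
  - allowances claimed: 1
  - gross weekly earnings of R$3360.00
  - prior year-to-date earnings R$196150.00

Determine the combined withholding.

R$418.42

Earnings Tax: taxable = R$3360.00 − 1×R$170.00 = R$3190.00
  R$100.00 + 10% × (R$3190.00 − R$2000.00) = R$100.00 + 10% × R$1190.00 = R$219.00
Training Fund Levy: 3.81% × R$3360.00 = R$128.02
Health Levy: 0.6% × R$3360.00 = R$20.16
Solidarity Surcharge: cap R$196760.00 − YTD R$196150.00 = R$610.00 subject; 8.4% × R$610.00 = R$51.24
Total: R$219.00 + R$128.02 + R$20.16 + R$51.24 = R$418.42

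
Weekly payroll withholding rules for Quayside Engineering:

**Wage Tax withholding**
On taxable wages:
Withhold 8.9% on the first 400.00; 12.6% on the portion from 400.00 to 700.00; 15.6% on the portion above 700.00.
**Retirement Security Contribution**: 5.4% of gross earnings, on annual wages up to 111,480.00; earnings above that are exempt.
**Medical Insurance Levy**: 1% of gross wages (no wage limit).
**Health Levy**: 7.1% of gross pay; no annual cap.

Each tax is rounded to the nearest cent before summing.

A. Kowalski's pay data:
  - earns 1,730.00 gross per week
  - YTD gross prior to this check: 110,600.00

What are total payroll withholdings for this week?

Wage Tax: taxable = 1,730.00
  73.40 + 15.6% × (1,730.00 − 700.00) = 73.40 + 15.6% × 1,030.00 = 234.08
Retirement Security Contribution: cap 111,480.00 − YTD 110,600.00 = 880.00 subject; 5.4% × 880.00 = 47.52
Medical Insurance Levy: 1% × 1,730.00 = 17.30
Health Levy: 7.1% × 1,730.00 = 122.83
Total: 234.08 + 47.52 + 17.30 + 122.83 = 421.73

421.73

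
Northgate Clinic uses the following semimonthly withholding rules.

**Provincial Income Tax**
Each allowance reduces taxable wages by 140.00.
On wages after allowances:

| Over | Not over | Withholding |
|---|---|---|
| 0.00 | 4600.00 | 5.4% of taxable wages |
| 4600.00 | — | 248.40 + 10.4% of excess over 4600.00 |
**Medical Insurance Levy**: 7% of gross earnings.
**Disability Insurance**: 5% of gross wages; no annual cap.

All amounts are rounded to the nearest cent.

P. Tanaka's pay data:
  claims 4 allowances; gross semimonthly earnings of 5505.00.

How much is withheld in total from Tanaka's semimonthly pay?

944.88

Provincial Income Tax: taxable = 5505.00 − 4×140.00 = 4945.00
  248.40 + 10.4% × (4945.00 − 4600.00) = 248.40 + 10.4% × 345.00 = 284.28
Medical Insurance Levy: 7% × 5505.00 = 385.35
Disability Insurance: 5% × 5505.00 = 275.25
Total: 284.28 + 385.35 + 275.25 = 944.88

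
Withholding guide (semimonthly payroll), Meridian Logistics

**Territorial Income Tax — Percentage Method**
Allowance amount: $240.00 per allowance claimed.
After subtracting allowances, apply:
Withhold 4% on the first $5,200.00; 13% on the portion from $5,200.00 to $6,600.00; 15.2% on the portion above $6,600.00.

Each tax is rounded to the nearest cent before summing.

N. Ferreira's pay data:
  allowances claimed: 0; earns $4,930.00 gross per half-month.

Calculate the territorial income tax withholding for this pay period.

Territorial Income Tax: taxable = $4,930.00
  4% × $4,930.00 = $197.20

$197.20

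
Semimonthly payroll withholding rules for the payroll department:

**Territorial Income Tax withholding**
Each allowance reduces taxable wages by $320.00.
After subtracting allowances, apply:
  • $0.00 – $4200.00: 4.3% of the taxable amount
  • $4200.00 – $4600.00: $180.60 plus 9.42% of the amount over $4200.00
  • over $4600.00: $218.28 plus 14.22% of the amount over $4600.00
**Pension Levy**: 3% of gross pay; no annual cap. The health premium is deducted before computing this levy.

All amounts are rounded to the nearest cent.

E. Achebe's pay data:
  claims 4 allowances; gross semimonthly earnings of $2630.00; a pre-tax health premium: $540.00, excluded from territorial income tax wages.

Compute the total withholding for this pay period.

Territorial Income Tax: taxable = $2630.00 − $540.00 − 4×$320.00 = $810.00
  4.3% × $810.00 = $34.83
Pension Levy: 3% × $2090.00 = $62.70
Total: $34.83 + $62.70 = $97.53

$97.53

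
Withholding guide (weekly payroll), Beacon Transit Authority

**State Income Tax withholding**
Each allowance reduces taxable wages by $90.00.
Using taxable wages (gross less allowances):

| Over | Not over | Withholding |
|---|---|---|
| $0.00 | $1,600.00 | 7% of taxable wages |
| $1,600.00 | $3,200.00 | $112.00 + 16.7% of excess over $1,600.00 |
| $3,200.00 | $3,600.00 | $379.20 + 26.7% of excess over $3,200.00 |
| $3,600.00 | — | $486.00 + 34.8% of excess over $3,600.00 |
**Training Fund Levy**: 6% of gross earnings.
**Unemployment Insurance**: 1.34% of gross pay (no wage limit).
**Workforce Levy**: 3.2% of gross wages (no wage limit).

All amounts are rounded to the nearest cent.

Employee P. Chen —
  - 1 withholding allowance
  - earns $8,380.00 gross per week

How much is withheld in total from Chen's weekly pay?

State Income Tax: taxable = $8,380.00 − 1×$90.00 = $8,290.00
  $486.00 + 34.8% × ($8,290.00 − $3,600.00) = $486.00 + 34.8% × $4,690.00 = $2,118.12
Training Fund Levy: 6% × $8,380.00 = $502.80
Unemployment Insurance: 1.34% × $8,380.00 = $112.29
Workforce Levy: 3.2% × $8,380.00 = $268.16
Total: $2,118.12 + $502.80 + $112.29 + $268.16 = $3,001.37

$3,001.37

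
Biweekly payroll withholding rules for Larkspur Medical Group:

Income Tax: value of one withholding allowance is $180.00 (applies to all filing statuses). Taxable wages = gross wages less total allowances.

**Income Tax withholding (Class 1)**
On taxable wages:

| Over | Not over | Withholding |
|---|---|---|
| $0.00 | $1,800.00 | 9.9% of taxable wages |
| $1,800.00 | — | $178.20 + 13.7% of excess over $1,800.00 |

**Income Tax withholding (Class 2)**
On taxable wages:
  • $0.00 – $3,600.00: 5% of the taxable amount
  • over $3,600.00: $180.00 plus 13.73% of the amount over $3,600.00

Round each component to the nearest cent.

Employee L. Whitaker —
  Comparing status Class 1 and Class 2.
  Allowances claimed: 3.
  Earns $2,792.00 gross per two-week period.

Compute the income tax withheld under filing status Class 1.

$240.12

Income Tax (Class 1): taxable = $2,792.00 − 3×$180.00 = $2,252.00
  $178.20 + 13.7% × ($2,252.00 − $1,800.00) = $178.20 + 13.7% × $452.00 = $240.12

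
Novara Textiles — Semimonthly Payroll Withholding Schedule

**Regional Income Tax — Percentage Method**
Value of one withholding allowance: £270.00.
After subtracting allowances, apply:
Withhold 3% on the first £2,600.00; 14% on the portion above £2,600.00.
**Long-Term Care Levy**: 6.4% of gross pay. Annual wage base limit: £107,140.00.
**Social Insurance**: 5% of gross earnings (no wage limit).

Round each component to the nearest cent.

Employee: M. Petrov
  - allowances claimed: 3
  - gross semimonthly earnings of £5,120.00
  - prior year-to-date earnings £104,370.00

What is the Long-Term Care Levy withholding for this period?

£177.28

Long-Term Care Levy: cap £107,140.00 − YTD £104,370.00 = £2,770.00 subject; 6.4% × £2,770.00 = £177.28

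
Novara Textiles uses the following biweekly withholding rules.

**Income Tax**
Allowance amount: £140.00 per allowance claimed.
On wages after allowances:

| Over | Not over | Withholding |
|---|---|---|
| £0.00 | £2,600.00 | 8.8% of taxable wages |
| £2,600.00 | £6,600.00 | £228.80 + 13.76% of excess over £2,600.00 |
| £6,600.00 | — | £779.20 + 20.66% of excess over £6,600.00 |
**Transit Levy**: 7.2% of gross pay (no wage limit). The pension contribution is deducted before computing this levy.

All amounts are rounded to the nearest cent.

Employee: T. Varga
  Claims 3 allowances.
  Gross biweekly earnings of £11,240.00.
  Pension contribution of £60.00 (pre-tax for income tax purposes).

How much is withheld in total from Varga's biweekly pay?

£2,443.62

Income Tax: taxable = £11,240.00 − £60.00 − 3×£140.00 = £10,760.00
  £779.20 + 20.66% × (£10,760.00 − £6,600.00) = £779.20 + 20.66% × £4,160.00 = £1,638.66
Transit Levy: 7.2% × £11,180.00 = £804.96
Total: £1,638.66 + £804.96 = £2,443.62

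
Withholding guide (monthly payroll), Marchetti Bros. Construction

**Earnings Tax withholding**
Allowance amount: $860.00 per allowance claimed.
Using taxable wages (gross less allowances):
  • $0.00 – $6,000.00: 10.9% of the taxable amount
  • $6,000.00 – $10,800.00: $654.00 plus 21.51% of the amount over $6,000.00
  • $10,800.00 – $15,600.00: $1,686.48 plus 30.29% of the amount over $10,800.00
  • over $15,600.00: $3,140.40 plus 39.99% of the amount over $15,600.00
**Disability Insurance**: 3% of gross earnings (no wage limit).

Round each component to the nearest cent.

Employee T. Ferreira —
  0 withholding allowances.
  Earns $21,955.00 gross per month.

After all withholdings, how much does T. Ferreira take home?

Earnings Tax: taxable = $21,955.00
  $3,140.40 + 39.99% × ($21,955.00 − $15,600.00) = $3,140.40 + 39.99% × $6,355.00 = $5,681.76
Disability Insurance: 3% × $21,955.00 = $658.65
Total withheld: $5,681.76 + $658.65 = $6,340.41
Net pay: $21,955.00 − $6,340.41 = $15,614.59

$15,614.59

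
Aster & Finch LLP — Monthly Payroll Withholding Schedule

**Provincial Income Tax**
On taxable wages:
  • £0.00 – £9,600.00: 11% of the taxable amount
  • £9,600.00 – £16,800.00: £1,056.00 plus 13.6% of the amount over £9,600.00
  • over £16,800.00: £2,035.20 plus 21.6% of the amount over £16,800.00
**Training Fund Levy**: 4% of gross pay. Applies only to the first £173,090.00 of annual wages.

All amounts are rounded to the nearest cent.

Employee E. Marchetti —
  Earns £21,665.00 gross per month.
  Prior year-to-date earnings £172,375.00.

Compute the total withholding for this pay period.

£3,114.64

Provincial Income Tax: taxable = £21,665.00
  £2,035.20 + 21.6% × (£21,665.00 − £16,800.00) = £2,035.20 + 21.6% × £4,865.00 = £3,086.04
Training Fund Levy: cap £173,090.00 − YTD £172,375.00 = £715.00 subject; 4% × £715.00 = £28.60
Total: £3,086.04 + £28.60 = £3,114.64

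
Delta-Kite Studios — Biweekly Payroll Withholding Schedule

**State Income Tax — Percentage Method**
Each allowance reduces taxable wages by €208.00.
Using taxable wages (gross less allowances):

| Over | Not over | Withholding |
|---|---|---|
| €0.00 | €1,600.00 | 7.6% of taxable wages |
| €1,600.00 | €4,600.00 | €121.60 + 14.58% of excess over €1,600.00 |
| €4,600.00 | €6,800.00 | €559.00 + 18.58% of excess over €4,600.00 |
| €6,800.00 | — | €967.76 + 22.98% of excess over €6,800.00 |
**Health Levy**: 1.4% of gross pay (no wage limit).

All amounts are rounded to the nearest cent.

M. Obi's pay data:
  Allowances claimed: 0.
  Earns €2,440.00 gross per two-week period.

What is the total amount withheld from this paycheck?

€278.23

State Income Tax: taxable = €2,440.00
  €121.60 + 14.58% × (€2,440.00 − €1,600.00) = €121.60 + 14.58% × €840.00 = €244.07
Health Levy: 1.4% × €2,440.00 = €34.16
Total: €244.07 + €34.16 = €278.23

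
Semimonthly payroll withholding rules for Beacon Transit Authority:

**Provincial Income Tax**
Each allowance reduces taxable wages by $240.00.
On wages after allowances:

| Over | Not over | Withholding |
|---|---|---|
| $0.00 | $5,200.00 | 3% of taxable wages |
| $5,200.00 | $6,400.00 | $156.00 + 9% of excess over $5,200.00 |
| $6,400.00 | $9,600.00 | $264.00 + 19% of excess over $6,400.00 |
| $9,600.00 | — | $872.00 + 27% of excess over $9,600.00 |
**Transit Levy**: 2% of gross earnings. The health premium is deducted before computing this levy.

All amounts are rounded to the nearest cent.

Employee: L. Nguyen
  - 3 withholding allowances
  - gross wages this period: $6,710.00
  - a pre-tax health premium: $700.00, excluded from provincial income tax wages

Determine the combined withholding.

$284.30

Provincial Income Tax: taxable = $6,710.00 − $700.00 − 3×$240.00 = $5,290.00
  $156.00 + 9% × ($5,290.00 − $5,200.00) = $156.00 + 9% × $90.00 = $164.10
Transit Levy: 2% × $6,010.00 = $120.20
Total: $164.10 + $120.20 = $284.30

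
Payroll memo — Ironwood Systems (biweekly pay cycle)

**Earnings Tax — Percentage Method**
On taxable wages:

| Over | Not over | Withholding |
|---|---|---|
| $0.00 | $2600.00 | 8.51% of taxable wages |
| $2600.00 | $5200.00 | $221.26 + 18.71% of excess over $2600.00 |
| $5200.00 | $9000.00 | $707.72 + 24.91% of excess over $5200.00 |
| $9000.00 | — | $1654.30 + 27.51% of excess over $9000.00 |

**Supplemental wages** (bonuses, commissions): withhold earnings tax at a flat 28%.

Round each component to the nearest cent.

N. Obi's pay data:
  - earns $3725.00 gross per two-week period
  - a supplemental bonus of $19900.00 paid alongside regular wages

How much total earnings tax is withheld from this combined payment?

Earnings Tax: taxable = $3725.00
  $221.26 + 18.71% × ($3725.00 − $2600.00) = $221.26 + 18.71% × $1125.00 = $431.75
Supplemental (28% flat on bonus): 28% × $19900.00 = $5572.00
Total earnings tax: $431.75 + $5572.00 = $6003.75

$6003.75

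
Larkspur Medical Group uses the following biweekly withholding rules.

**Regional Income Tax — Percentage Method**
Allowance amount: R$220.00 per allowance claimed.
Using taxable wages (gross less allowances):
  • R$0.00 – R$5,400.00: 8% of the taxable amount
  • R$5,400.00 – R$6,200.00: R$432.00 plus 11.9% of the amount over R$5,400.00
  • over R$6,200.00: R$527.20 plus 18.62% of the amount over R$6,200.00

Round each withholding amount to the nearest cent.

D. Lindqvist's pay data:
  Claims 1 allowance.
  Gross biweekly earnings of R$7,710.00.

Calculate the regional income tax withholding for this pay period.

Regional Income Tax: taxable = R$7,710.00 − 1×R$220.00 = R$7,490.00
  R$527.20 + 18.62% × (R$7,490.00 − R$6,200.00) = R$527.20 + 18.62% × R$1,290.00 = R$767.40

R$767.40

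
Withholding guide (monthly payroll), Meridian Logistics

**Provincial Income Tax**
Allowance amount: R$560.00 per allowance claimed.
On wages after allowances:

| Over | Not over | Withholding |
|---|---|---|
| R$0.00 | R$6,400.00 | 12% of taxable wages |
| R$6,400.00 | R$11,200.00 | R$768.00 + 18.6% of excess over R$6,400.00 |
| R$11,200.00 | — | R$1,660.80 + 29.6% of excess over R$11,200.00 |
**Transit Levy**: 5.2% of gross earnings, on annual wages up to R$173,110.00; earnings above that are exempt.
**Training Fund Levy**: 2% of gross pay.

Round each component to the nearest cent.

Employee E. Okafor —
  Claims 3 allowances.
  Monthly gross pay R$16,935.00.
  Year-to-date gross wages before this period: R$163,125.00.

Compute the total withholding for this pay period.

R$3,719.00

Provincial Income Tax: taxable = R$16,935.00 − 3×R$560.00 = R$15,255.00
  R$1,660.80 + 29.6% × (R$15,255.00 − R$11,200.00) = R$1,660.80 + 29.6% × R$4,055.00 = R$2,861.08
Transit Levy: cap R$173,110.00 − YTD R$163,125.00 = R$9,985.00 subject; 5.2% × R$9,985.00 = R$519.22
Training Fund Levy: 2% × R$16,935.00 = R$338.70
Total: R$2,861.08 + R$519.22 + R$338.70 = R$3,719.00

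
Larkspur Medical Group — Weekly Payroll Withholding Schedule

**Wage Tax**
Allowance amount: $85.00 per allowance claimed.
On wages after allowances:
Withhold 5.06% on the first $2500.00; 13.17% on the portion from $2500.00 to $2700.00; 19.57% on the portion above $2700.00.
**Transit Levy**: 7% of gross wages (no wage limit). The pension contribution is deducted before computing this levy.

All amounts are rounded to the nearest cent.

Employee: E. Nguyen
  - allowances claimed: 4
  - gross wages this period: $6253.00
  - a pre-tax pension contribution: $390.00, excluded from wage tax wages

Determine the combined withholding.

$1115.71

Wage Tax: taxable = $6253.00 − $390.00 − 4×$85.00 = $5523.00
  $152.84 + 19.57% × ($5523.00 − $2700.00) = $152.84 + 19.57% × $2823.00 = $705.30
Transit Levy: 7% × $5863.00 = $410.41
Total: $705.30 + $410.41 = $1115.71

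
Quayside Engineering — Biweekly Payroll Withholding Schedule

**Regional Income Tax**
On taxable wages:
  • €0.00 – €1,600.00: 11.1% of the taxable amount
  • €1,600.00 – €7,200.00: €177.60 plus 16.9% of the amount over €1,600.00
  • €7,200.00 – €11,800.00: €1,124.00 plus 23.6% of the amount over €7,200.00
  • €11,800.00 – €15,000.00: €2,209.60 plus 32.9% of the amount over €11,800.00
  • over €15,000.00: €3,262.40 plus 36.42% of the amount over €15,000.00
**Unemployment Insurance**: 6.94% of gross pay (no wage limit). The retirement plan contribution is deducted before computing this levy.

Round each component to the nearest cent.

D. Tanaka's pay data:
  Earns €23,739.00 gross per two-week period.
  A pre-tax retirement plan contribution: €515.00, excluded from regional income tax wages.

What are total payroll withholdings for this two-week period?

Regional Income Tax: taxable = €23,739.00 − €515.00 = €23,224.00
  €3,262.40 + 36.42% × (€23,224.00 − €15,000.00) = €3,262.40 + 36.42% × €8,224.00 = €6,257.58
Unemployment Insurance: 6.94% × €23,224.00 = €1,611.75
Total: €6,257.58 + €1,611.75 = €7,869.33

€7,869.33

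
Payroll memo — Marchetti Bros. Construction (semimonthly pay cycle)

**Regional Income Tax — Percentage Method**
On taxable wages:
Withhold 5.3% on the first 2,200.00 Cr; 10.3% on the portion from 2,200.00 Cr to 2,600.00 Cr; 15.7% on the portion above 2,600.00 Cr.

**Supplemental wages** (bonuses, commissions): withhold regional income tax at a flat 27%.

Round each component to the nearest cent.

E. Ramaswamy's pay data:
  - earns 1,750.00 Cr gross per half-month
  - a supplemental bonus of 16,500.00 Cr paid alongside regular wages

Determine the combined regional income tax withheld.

4,547.75 Cr

Regional Income Tax: taxable = 1,750.00 Cr
  5.3% × 1,750.00 Cr = 92.75 Cr
Supplemental (27% flat on bonus): 27% × 16,500.00 Cr = 4,455.00 Cr
Total regional income tax: 92.75 Cr + 4,455.00 Cr = 4,547.75 Cr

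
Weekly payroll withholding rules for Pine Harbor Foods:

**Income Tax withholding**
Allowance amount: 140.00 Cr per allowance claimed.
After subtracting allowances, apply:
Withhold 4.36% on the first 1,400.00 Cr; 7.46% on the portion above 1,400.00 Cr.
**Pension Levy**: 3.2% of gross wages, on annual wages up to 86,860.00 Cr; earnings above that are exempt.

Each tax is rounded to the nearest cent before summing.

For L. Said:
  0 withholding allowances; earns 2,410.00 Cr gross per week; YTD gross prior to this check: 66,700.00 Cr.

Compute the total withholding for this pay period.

Income Tax: taxable = 2,410.00 Cr
  61.04 Cr + 7.46% × (2,410.00 Cr − 1,400.00 Cr) = 61.04 Cr + 7.46% × 1,010.00 Cr = 136.39 Cr
Pension Levy: 3.2% × 2,410.00 Cr = 77.12 Cr
Total: 136.39 Cr + 77.12 Cr = 213.51 Cr

213.51 Cr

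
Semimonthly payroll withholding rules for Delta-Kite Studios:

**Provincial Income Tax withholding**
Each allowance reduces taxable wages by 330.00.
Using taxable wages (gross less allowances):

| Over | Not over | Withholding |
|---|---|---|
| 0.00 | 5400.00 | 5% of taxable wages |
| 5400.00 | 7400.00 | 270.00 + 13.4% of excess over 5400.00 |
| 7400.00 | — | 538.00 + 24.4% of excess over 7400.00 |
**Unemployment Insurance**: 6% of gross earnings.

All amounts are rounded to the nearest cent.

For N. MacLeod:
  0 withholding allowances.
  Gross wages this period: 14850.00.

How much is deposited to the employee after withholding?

11603.20

Provincial Income Tax: taxable = 14850.00
  538.00 + 24.4% × (14850.00 − 7400.00) = 538.00 + 24.4% × 7450.00 = 2355.80
Unemployment Insurance: 6% × 14850.00 = 891.00
Total withheld: 2355.80 + 891.00 = 3246.80
Net pay: 14850.00 − 3246.80 = 11603.20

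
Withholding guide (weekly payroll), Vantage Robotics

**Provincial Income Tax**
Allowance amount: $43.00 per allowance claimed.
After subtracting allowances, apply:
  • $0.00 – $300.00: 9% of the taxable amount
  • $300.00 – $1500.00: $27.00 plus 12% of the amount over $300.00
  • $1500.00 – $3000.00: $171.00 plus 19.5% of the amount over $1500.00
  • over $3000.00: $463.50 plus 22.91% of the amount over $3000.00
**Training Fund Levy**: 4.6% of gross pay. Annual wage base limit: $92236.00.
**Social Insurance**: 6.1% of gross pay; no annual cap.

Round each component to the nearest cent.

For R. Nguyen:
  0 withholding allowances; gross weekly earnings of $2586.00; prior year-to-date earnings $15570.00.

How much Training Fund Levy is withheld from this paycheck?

$118.96

Training Fund Levy: 4.6% × $2586.00 = $118.96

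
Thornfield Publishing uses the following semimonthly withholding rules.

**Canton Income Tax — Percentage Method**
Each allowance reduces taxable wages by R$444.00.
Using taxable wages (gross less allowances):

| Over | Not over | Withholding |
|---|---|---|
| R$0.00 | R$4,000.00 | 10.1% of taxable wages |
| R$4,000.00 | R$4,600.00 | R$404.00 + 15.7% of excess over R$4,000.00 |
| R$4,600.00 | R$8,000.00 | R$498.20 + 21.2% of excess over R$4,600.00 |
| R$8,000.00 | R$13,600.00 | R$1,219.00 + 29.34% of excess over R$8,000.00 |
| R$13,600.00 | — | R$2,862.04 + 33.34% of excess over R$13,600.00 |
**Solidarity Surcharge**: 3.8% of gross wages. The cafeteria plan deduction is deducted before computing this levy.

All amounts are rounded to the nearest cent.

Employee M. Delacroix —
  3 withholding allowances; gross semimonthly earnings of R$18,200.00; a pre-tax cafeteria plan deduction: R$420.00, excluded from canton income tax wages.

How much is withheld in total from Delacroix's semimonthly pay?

Canton Income Tax: taxable = R$18,200.00 − R$420.00 − 3×R$444.00 = R$16,448.00
  R$2,862.04 + 33.34% × (R$16,448.00 − R$13,600.00) = R$2,862.04 + 33.34% × R$2,848.00 = R$3,811.56
Solidarity Surcharge: 3.8% × R$17,780.00 = R$675.64
Total: R$3,811.56 + R$675.64 = R$4,487.20

R$4,487.20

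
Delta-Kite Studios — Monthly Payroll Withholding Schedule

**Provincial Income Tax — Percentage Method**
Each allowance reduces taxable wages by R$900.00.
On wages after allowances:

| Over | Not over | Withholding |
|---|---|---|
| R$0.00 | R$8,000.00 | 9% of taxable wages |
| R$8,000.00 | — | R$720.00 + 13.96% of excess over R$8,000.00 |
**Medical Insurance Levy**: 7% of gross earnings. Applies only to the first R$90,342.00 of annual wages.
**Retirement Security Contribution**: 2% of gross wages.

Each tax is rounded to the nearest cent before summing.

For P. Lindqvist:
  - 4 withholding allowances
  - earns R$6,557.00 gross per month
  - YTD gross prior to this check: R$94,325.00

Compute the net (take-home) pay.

R$6,159.73

Provincial Income Tax: taxable = R$6,557.00 − 4×R$900.00 = R$2,957.00
  9% × R$2,957.00 = R$266.13
Medical Insurance Levy: YTD R$94,325.00 ≥ cap R$90,342.00 → R$0.00
Retirement Security Contribution: 2% × R$6,557.00 = R$131.14
Total withheld: R$266.13 + R$0.00 + R$131.14 = R$397.27
Net pay: R$6,557.00 − R$397.27 = R$6,159.73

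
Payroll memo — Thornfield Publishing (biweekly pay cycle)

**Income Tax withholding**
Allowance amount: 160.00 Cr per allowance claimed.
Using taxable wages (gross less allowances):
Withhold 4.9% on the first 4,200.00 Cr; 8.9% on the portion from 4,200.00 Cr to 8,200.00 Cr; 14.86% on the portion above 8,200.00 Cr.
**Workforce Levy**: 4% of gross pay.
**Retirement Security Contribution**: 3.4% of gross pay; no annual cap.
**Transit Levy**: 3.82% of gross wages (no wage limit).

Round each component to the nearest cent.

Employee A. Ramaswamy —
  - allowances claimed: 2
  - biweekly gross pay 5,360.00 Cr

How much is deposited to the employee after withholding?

4,478.05 Cr

Income Tax: taxable = 5,360.00 Cr − 2×160.00 Cr = 5,040.00 Cr
  205.80 Cr + 8.9% × (5,040.00 Cr − 4,200.00 Cr) = 205.80 Cr + 8.9% × 840.00 Cr = 280.56 Cr
Workforce Levy: 4% × 5,360.00 Cr = 214.40 Cr
Retirement Security Contribution: 3.4% × 5,360.00 Cr = 182.24 Cr
Transit Levy: 3.82% × 5,360.00 Cr = 204.75 Cr
Total withheld: 280.56 Cr + 214.40 Cr + 182.24 Cr + 204.75 Cr = 881.95 Cr
Net pay: 5,360.00 Cr − 881.95 Cr = 4,478.05 Cr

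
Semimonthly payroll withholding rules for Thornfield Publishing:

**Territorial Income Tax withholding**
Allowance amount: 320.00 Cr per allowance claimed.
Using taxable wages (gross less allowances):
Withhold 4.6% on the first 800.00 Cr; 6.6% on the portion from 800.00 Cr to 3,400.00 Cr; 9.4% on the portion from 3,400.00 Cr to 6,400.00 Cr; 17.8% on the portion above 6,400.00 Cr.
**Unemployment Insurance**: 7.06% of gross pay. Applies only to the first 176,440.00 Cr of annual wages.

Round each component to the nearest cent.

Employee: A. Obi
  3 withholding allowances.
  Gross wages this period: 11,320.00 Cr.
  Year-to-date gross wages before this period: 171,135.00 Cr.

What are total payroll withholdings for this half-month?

1,569.81 Cr

Territorial Income Tax: taxable = 11,320.00 Cr − 3×320.00 Cr = 10,360.00 Cr
  490.40 Cr + 17.8% × (10,360.00 Cr − 6,400.00 Cr) = 490.40 Cr + 17.8% × 3,960.00 Cr = 1,195.28 Cr
Unemployment Insurance: cap 176,440.00 Cr − YTD 171,135.00 Cr = 5,305.00 Cr subject; 7.06% × 5,305.00 Cr = 374.53 Cr
Total: 1,195.28 Cr + 374.53 Cr = 1,569.81 Cr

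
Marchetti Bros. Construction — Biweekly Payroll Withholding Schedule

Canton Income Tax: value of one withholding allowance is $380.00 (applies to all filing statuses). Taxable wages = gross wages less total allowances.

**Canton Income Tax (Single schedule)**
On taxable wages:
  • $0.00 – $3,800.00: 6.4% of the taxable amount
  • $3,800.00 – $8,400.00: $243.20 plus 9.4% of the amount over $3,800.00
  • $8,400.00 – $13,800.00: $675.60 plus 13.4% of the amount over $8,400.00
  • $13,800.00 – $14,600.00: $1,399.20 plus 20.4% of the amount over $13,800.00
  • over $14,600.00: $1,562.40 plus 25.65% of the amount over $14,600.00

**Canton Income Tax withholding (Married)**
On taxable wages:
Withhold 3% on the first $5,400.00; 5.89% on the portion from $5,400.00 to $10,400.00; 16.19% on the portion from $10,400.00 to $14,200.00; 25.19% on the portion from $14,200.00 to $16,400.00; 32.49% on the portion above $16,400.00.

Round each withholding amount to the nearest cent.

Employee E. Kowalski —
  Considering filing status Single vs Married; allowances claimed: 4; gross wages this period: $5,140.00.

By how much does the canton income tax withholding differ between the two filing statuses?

Canton Income Tax (Single): taxable = $5,140.00 − 4×$380.00 = $3,620.00
  6.4% × $3,620.00 = $231.68
Canton Income Tax (Married): taxable = $5,140.00 − 4×$380.00 = $3,620.00
  3% × $3,620.00 = $108.60
Difference: |$231.68 − $108.60| = $123.08 (higher under Single)

$123.08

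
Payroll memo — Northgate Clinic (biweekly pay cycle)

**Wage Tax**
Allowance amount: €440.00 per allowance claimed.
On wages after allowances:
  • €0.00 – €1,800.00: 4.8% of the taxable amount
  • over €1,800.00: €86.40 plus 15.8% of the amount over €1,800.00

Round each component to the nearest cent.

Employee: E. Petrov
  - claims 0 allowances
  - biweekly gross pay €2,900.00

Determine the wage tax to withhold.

€260.20

Wage Tax: taxable = €2,900.00
  €86.40 + 15.8% × (€2,900.00 − €1,800.00) = €86.40 + 15.8% × €1,100.00 = €260.20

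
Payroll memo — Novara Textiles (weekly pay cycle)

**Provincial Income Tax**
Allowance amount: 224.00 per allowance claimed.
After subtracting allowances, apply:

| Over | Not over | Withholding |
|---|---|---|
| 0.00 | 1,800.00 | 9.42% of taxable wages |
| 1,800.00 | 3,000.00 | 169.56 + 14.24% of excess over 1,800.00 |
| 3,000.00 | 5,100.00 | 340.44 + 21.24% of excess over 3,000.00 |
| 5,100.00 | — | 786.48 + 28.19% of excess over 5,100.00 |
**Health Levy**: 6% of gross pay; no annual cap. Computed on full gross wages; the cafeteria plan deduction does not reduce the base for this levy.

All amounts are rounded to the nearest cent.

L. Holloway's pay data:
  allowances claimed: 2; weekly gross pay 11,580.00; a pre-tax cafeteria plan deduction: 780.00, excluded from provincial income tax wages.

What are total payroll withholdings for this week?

Provincial Income Tax: taxable = 11,580.00 − 780.00 − 2×224.00 = 10,352.00
  786.48 + 28.19% × (10,352.00 − 5,100.00) = 786.48 + 28.19% × 5,252.00 = 2,267.02
Health Levy: 6% × 11,580.00 = 694.80
Total: 2,267.02 + 694.80 = 2,961.82

2,961.82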